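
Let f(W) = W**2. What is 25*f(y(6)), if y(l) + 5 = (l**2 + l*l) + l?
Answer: 133225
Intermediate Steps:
y(l) = -5 + l + 2*l**2 (y(l) = -5 + ((l**2 + l*l) + l) = -5 + ((l**2 + l**2) + l) = -5 + (2*l**2 + l) = -5 + (l + 2*l**2) = -5 + l + 2*l**2)
25*f(y(6)) = 25*(-5 + 6 + 2*6**2)**2 = 25*(-5 + 6 + 2*36)**2 = 25*(-5 + 6 + 72)**2 = 25*73**2 = 25*5329 = 133225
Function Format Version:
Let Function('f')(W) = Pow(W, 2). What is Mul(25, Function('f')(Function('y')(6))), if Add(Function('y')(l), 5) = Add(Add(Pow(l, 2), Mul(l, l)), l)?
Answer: 133225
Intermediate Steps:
Function('y')(l) = Add(-5, l, Mul(2, Pow(l, 2))) (Function('y')(l) = Add(-5, Add(Add(Pow(l, 2), Mul(l, l)), l)) = Add(-5, Add(Add(Pow(l, 2), Pow(l, 2)), l)) = Add(-5, Add(Mul(2, Pow(l, 2)), l)) = Add(-5, Add(l, Mul(2, Pow(l, 2)))) = Add(-5, l, Mul(2, Pow(l, 2))))
Mul(25, Function('f')(Function('y')(6))) = Mul(25, Pow(Add(-5, 6, Mul(2, Pow(6, 2))), 2)) = Mul(25, Pow(Add(-5, 6, Mul(2, 36)), 2)) = Mul(25, Pow(Add(-5, 6, 72), 2)) = Mul(25, Pow(73, 2)) = Mul(25, 5329) = 133225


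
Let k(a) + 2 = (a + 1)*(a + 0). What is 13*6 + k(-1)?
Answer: 76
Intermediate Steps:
k(a) = -2 + a*(1 + a) (k(a) = -2 + (a + 1)*(a + 0) = -2 + (1 + a)*a = -2 + a*(1 + a))
13*6 + k(-1) = 13*6 + (-2 - 1 + (-1)**2) = 78 + (-2 - 1 + 1) = 78 - 2 = 76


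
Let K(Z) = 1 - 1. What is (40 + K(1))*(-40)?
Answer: -1600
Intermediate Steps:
K(Z) = 0
(40 + K(1))*(-40) = (40 + 0)*(-40) = 40*(-40) = -1600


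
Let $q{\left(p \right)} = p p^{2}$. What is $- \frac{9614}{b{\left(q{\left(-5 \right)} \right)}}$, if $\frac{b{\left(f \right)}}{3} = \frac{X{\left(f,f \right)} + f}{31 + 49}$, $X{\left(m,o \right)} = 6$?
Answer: $\frac{769120}{357} \approx 2154.4$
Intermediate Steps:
$q{\left(p \right)} = p^{3}$
$b{\left(f \right)} = \frac{9}{40} + \frac{3 f}{80}$ ($b{\left(f \right)} = 3 \frac{6 + f}{31 + 49} = 3 \frac{6 + f}{80} = 3 \left(6 + f\right) \frac{1}{80} = 3 \left(\frac{3}{40} + \frac{f}{80}\right) = \frac{9}{40} + \frac{3 f}{80}$)
$- \frac{9614}{b{\left(q{\left(-5 \right)} \right)}} = - \frac{9614}{\frac{9}{40} + \frac{3 \left(-5\right)^{3}}{80}} = - \frac{9614}{\frac{9}{40} + \frac{3}{80} \left(-125\right)} = - \frac{9614}{\frac{9}{40} - \frac{75}{16}} = - \frac{9614}{- \frac{357}{80}} = \left(-9614\right) \left(- \frac{80}{357}\right) = \frac{769120}{357}$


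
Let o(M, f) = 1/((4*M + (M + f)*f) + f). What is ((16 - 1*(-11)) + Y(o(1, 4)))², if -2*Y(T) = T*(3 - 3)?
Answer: 729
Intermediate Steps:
o(M, f) = 1/(f + 4*M + f*(M + f)) (o(M, f) = 1/((4*M + f*(M + f)) + f) = 1/(f + 4*M + f*(M + f)))
Y(T) = 0 (Y(T) = -T*(3 - 3)/2 = -T*0/2 = -½*0 = 0)
((16 - 1*(-11)) + Y(o(1, 4)))² = ((16 - 1*(-11)) + 0)² = ((16 + 11) + 0)² = (27 + 0)² = 27² = 729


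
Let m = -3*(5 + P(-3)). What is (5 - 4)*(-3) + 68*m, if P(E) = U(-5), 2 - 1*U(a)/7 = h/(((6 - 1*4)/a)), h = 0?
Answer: -3879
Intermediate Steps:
U(a) = 14 (U(a) = 14 - 0/((6 - 1*4)/a) = 14 - 0/((6 - 4)/a) = 14 - 0/(2/a) = 14 - 0*a/2 = 14 - 7*0 = 14 + 0 = 14)
P(E) = 14
m = -57 (m = -3*(5 + 14) = -3*19 = -57)
(5 - 4)*(-3) + 68*m = (5 - 4)*(-3) + 68*(-57) = 1*(-3) - 3876 = -3 - 3876 = -3879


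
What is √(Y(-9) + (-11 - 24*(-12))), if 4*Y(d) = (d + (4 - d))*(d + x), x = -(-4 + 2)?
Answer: 3*√30 ≈ 16.432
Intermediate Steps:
x = 2 (x = -1*(-2) = 2)
Y(d) = 2 + d (Y(d) = ((d + (4 - d))*(d + 2))/4 = (4*(2 + d))/4 = (8 + 4*d)/4 = 2 + d)
√(Y(-9) + (-11 - 24*(-12))) = √((2 - 9) + (-11 - 24*(-12))) = √(-7 + (-11 + 288)) = √(-7 + 277) = √270 = 3*√30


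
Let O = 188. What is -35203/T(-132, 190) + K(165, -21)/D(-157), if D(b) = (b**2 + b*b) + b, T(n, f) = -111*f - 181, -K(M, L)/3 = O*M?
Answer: -249568637/1045278211 ≈ -0.23876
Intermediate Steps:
K(M, L) = -564*M
T(n, f) = -181 - 111*f
D(b) = b + 2*b**2 (D(b) = (b**2 + b**2) + b = 2*b**2 + b = b + 2*b**2)
-35203/T(-132, 190) + K(165, -21)/D(-157) = -35203/(-181 - 111*190) + (-564*165)/((-157*(1 + 2*(-157)))) = -35203/(-181 - 21090) - 93060*(-1/(157*(1 - 314))) = -35203/(-21271) - 93060/((-157*(-313))) = -35203*(-1/21271) - 93060/49141 = 35203/21271 - 93060*1/49141 = 35203/21271 - 93060/49141 = -249568637/1045278211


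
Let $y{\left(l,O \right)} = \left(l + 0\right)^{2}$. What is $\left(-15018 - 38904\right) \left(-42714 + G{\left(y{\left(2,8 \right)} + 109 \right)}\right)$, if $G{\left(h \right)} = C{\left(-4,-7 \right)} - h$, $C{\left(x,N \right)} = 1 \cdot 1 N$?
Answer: $2309694948$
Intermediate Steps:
$y{\left(l,O \right)} = l^{2}$
$C{\left(x,N \right)} = N$ ($C{\left(x,N \right)} = 1 N = N$)
$G{\left(h \right)} = -7 - h$
$\left(-15018 - 38904\right) \left(-42714 + G{\left(y{\left(2,8 \right)} + 109 \right)}\right) = \left(-15018 - 38904\right) \left(-42714 - 120\right) = - 53922 \left(-42714 - 120\right) = \left(-53922\right) \left(-42834\right) = 2309694948$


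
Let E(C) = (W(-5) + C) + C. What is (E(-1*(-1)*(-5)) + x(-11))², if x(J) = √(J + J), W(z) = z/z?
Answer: (9 - I*√22)² ≈ 59.0 - 84.427*I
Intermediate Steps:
W(z) = 1
x(J) = √2*√J (x(J) = √(2*J) = √2*√J)
E(C) = 1 + 2*C (E(C) = (1 + C) + C = 1 + 2*C)
(E(-1*(-1)*(-5)) + x(-11))² = ((1 + 2*(-1*(-1)*(-5))) + √2*√(-11))² = ((1 + 2*(1*(-5))) + √2*(I*√11))² = ((1 + 2*(-5)) + I*√22)² = ((1 - 10) + I*√22)² = (-9 + I*√22)²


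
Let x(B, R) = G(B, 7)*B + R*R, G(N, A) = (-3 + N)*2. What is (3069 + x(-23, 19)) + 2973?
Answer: 7599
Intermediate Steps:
G(N, A) = -6 + 2*N
x(B, R) = R**2 + B*(-6 + 2*B) (x(B, R) = (-6 + 2*B)*B + R*R = B*(-6 + 2*B) + R**2 = R**2 + B*(-6 + 2*B))
(3069 + x(-23, 19)) + 2973 = (3069 + (19**2 + 2*(-23)*(-3 - 23))) + 2973 = (3069 + (361 + 2*(-23)*(-26))) + 2973 = (3069 + (361 + 1196)) + 2973 = (3069 + 1557) + 2973 = 4626 + 2973 = 7599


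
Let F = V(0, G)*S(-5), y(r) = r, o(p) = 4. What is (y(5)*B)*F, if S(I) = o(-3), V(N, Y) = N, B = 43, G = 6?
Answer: 0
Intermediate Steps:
S(I) = 4
F = 0 (F = 0*4 = 0)
(y(5)*B)*F = (5*43)*0 = 215*0 = 0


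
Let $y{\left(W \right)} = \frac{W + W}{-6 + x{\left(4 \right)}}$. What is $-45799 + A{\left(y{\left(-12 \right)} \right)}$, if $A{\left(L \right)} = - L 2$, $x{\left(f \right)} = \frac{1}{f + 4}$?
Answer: $- \frac{2152937}{47} \approx -45807.0$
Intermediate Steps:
$x{\left(f \right)} = \frac{1}{4 + f}$
$y{\left(W \right)} = - \frac{16 W}{47}$ ($y{\left(W \right)} = \frac{W + W}{-6 + \frac{1}{4 + 4}} = \frac{2 W}{-6 + \frac{1}{8}} = \frac{2 W}{- \frac{47}{8}} = 2 W \left(- \frac{8}{47}\right) = - \frac{16 W}{47}$)
$A{\left(L \right)} = - 2 L$
$-45799 + A{\left(y{\left(-12 \right)} \right)} = -45799 - 2 \left(\left(- \frac{16}{47}\right) \left(-12\right)\right) = -45799 - \frac{384}{47} = - \frac{2152937}{47}$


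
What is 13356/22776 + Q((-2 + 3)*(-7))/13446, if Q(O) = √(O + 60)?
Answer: 1113/1898 + √53/13446 ≈ 0.58695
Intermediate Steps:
Q(O) = √(60 + O)
13356/22776 + Q((-2 + 3)*(-7))/13446 = 13356/22776 + √(60 + (-2 + 3)*(-7))/13446 = 13356*(1/22776) + √(60 + 1*(-7))*(1/13446) = 1113/1898 + √(60 - 7)*(1/13446) = 1113/1898 + √53*(1/13446) = 1113/1898 + √53/13446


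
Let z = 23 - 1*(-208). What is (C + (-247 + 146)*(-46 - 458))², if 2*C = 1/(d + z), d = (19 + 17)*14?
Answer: 5599361431712161/2160900 ≈ 2.5912e+9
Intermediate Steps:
z = 231 (z = 23 + 208 = 231)
d = 504 (d = 36*14 = 504)
C = 1/1470 (C = 1/(2*(504 + 231)) = (½)/735 = (½)*(1/735) = 1/1470 ≈ 0.00068027)
(C + (-247 + 146)*(-46 - 458))² = (1/1470 + (-247 + 146)*(-46 - 458))² = (1/1470 - 101*(-504))² = (1/1470 + 50904)² = (74828881/1470)² = 5599361431712161/2160900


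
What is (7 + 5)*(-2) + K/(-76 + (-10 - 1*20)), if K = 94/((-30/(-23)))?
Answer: -39241/1590 ≈ -24.680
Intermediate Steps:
K = 1081/15 (K = 94/((-30*(-1/23))) = 94/(30/23) = 94*(23/30) = 1081/15 ≈ 72.067)
(7 + 5)*(-2) + K/(-76 + (-10 - 1*20)) = (7 + 5)*(-2) + 1081/(15*(-76 + (-10 - 1*20))) = 12*(-2) + 1081/(15*(-76 + (-10 - 20))) = -24 + 1081/(15*(-76 - 30)) = -24 + (1081/15)/(-106) = -24 + (1081/15)*(-1/106) = -24 - 1081/1590 = -39241/1590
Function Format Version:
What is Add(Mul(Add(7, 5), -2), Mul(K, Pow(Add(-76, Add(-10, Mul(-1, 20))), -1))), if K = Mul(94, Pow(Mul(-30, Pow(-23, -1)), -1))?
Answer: Rational(-39241, 1590) ≈ -24.680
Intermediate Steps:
K = Rational(1081, 15) (K = Mul(94, Pow(Mul(-30, Rational(-1, 23)), -1)) = Mul(94, Pow(Rational(30, 23), -1)) = Mul(94, Rational(23, 30)) = Rational(1081, 15) ≈ 72.067)
Add(Mul(Add(7, 5), -2), Mul(K, Pow(Add(-76, Add(-10, Mul(-1, 20))), -1))) = Add(Mul(Add(7, 5), -2), Mul(Rational(1081, 15), Pow(Add(-76, Add(-10, Mul(-1, 20))), -1))) = Add(Mul(12, -2), Mul(Rational(1081, 15), Pow(Add(-76, Add(-10, -20)), -1))) = Add(-24, Mul(Rational(1081, 15), Pow(Add(-76, -30), -1))) = Add(-24, Mul(Rational(1081, 15), Pow(-106, -1))) = Add(-24, Mul(Rational(1081, 15), Rational(-1, 106))) = Add(-24, Rational(-1081, 1590)) = Rational(-39241, 1590)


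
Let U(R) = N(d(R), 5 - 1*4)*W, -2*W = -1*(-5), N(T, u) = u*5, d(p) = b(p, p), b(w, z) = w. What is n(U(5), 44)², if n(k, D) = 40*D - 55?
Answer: 2907025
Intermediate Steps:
d(p) = p
N(T, u) = 5*u
W = -5/2 (W = -(-1)*(-5)/2 = -½*5 = -5/2 ≈ -2.5000)
U(R) = -25/2 (U(R) = (5*(5 - 1*4))*(-5/2) = (5*(5 - 4))*(-5/2) = (5*1)*(-5/2) = 5*(-5/2) = -25/2)
n(k, D) = -55 + 40*D
n(U(5), 44)² = (-55 + 40*44)² = (-55 + 1760)² = 1705² = 2907025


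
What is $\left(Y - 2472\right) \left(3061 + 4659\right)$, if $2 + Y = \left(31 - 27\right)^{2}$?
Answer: $-18975760$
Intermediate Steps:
$Y = 14$ ($Y = -2 + \left(31 - 27\right)^{2} = -2 + 4^{2} = -2 + 16 = 14$)
$\left(Y - 2472\right) \left(3061 + 4659\right) = \left(14 - 2472\right) \left(3061 + 4659\right) = \left(-2458\right) 7720 = -18975760$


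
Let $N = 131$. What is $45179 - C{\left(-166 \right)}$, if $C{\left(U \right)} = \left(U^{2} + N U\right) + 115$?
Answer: $39254$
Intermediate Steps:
$C{\left(U \right)} = 115 + U^{2} + 131 U$ ($C{\left(U \right)} = \left(U^{2} + 131 U\right) + 115 = 115 + U^{2} + 131 U$)
$45179 - C{\left(-166 \right)} = 45179 - \left(115 + \left(-166\right)^{2} + 131 \left(-166\right)\right) = 45179 - \left(115 + 27556 - 21746\right) = 45179 - 5925 = 39254$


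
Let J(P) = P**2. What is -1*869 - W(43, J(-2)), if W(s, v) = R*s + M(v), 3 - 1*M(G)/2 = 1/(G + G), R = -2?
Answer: -3155/4 ≈ -788.75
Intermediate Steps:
M(G) = 6 - 1/G (M(G) = 6 - 2/(G + G) = 6 - 2*1/(2*G) = 6 - 1/G)
W(s, v) = 6 - 1/v - 2*s (W(s, v) = -2*s + (6 - 1/v) = 6 - 1/v - 2*s)
-1*869 - W(43, J(-2)) = -1*869 - (6 - 1/((-2)**2) - 2*43) = -869 - (6 - 1/4 - 86) = -869 - 1*(-321/4) = -869 + 321/4 = -3155/4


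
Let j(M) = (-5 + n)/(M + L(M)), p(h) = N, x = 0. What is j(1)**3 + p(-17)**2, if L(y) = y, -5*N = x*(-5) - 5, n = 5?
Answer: 1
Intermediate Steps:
N = 1 (N = -(0*(-5) - 5)/5 = -(0 - 5)/5 = -1/5*(-5) = 1)
p(h) = 1
j(M) = 0 (j(M) = (-5 + 5)/(M + M) = 0/((2*M)) = 0*(1/(2*M)) = 0)
j(1)**3 + p(-17)**2 = 0**3 + 1**2 = 0 + 1 = 1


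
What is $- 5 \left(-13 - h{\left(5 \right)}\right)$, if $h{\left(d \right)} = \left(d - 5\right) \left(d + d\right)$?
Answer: $65$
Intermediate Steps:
$h{\left(d \right)} = 2 d \left(-5 + d\right)$ ($h{\left(d \right)} = \left(-5 + d\right) 2 d = 2 d \left(-5 + d\right)$)
$- 5 \left(-13 - h{\left(5 \right)}\right) = - 5 \left(-13 - 2 \cdot 5 \left(-5 + 5\right)\right) = - 5 \left(-13 - 2 \cdot 5 \cdot 0\right) = - 5 \left(-13 - 0\right) = - 5 \left(-13 + 0\right) = \left(-5\right) \left(-13\right) = 65$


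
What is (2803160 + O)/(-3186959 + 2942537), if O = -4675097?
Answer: 207993/27158 ≈ 7.6586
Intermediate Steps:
(2803160 + O)/(-3186959 + 2942537) = (2803160 - 4675097)/(-3186959 + 2942537) = -1871937/(-244422) = -1871937*(-1/244422) = 207993/27158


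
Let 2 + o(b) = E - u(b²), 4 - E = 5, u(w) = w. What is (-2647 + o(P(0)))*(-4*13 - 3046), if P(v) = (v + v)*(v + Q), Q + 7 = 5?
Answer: 8209700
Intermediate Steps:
E = -1 (E = 4 - 1*5 = 4 - 5 = -1)
Q = -2 (Q = -7 + 5 = -2)
P(v) = 2*v*(-2 + v) (P(v) = (v + v)*(v - 2) = (2*v)*(-2 + v) = 2*v*(-2 + v))
o(b) = -3 - b² (o(b) = -2 + (-1 - b²) = -3 - b²)
(-2647 + o(P(0)))*(-4*13 - 3046) = (-2647 + (-3 - (2*0*(-2 + 0))²))*(-4*13 - 3046) = (-2647 + (-3 - (2*0*(-2))²))*(-52 - 3046) = (-2647 + (-3 - 1*0²))*(-3098) = (-2647 + (-3 - 1*0))*(-3098) = (-2647 + (-3 + 0))*(-3098) = (-2647 - 3)*(-3098) = -2650*(-3098) = 8209700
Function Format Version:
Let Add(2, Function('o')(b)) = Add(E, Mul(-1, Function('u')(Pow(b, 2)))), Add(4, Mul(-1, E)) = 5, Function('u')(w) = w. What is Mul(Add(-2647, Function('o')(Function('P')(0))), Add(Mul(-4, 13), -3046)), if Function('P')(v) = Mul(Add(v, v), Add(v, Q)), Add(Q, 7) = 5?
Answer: 8209700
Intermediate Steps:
E = -1 (E = Add(4, Mul(-1, 5)) = Add(4, -5) = -1)
Q = -2 (Q = Add(-7, 5) = -2)
Function('P')(v) = Mul(2, v, Add(-2, v)) (Function('P')(v) = Mul(Add(v, v), Add(v, -2)) = Mul(Mul(2, v), Add(-2, v)) = Mul(2, v, Add(-2, v)))
Function('o')(b) = Add(-3, Mul(-1, Pow(b, 2))) (Function('o')(b) = Add(-2, Add(-1, Mul(-1, Pow(b, 2)))) = Add(-3, Mul(-1, Pow(b, 2))))
Mul(Add(-2647, Function('o')(Function('P')(0))), Add(Mul(-4, 13), -3046)) = Mul(Add(-2647, Add(-3, Mul(-1, Pow(Mul(2, 0, Add(-2, 0)), 2)))), Add(Mul(-4, 13), -3046)) = Mul(Add(-2647, Add(-3, Mul(-1, Pow(Mul(2, 0, -2), 2)))), Add(-52, -3046)) = Mul(Add(-2647, Add(-3, Mul(-1, Pow(0, 2)))), -3098) = Mul(Add(-2647, Add(-3, Mul(-1, 0))), -3098) = Mul(Add(-2647, Add(-3, 0)), -3098) = Mul(Add(-2647, -3), -3098) = Mul(-2650, -3098) = 8209700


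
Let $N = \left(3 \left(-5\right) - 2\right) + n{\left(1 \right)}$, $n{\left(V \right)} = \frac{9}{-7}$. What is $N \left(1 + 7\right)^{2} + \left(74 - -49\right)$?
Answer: $- \frac{7331}{7} \approx -1047.3$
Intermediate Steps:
$n{\left(V \right)} = - \frac{9}{7}$ ($n{\left(V \right)} = 9 \left(- \frac{1}{7}\right) = - \frac{9}{7}$)
$N = - \frac{128}{7}$ ($N = \left(3 \left(-5\right) - 2\right) - \frac{9}{7} = \left(-15 - 2\right) - \frac{9}{7} = -17 - \frac{9}{7} = - \frac{128}{7} \approx -18.286$)
$N \left(1 + 7\right)^{2} + \left(74 - -49\right) = - \frac{128 \left(1 + 7\right)^{2}}{7} + \left(74 - -49\right) = - \frac{128 \cdot 8^{2}}{7} + \left(74 + 49\right) = \left(- \frac{128}{7}\right) 64 + 123 = - \frac{8192}{7} + 123 = - \frac{7331}{7}$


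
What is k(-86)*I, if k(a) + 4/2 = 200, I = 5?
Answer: 990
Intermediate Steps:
k(a) = 198 (k(a) = -2 + 200 = 198)
k(-86)*I = 198*5 = 990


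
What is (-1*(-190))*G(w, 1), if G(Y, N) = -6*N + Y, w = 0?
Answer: -1140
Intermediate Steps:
G(Y, N) = Y - 6*N
(-1*(-190))*G(w, 1) = (-1*(-190))*(0 - 6*1) = 190*(0 - 6) = 190*(-6) = -1140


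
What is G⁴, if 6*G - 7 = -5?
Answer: 1/81 ≈ 0.012346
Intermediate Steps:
G = ⅓ (G = 7/6 + (⅙)*(-5) = 7/6 - ⅚ = ⅓ ≈ 0.33333)
G⁴ = (⅓)⁴ = 1/81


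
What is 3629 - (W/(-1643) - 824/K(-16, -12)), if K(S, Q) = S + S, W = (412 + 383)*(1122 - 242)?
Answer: 499603/124 ≈ 4029.1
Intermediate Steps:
W = 699600 (W = 795*880 = 699600)
K(S, Q) = 2*S
3629 - (W/(-1643) - 824/K(-16, -12)) = 3629 - (699600/(-1643) - 824/(2*(-16))) = 3629 - (699600*(-1/1643) - 824/(-32)) = 3629 - (-13200/31 - 824*(-1/32)) = 3629 - (-13200/31 + 103/4) = 3629 - 1*(-49607/124) = 3629 + 49607/124 = 499603/124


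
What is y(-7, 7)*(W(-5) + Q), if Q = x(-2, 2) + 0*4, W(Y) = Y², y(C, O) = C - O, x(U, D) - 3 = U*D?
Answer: -336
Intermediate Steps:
x(U, D) = 3 + D*U (x(U, D) = 3 + U*D = 3 + D*U)
Q = -1 (Q = (3 + 2*(-2)) + 0*4 = (3 - 4) + 0 = -1 + 0 = -1)
y(-7, 7)*(W(-5) + Q) = (-7 - 1*7)*((-5)² - 1) = (-7 - 7)*(25 - 1) = -14*24 = -336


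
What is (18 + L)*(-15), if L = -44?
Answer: 390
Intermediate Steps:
(18 + L)*(-15) = (18 - 44)*(-15) = -26*(-15) = 390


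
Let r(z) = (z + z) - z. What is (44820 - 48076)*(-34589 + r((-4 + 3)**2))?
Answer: 112618528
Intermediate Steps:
r(z) = z (r(z) = 2*z - z = z)
(44820 - 48076)*(-34589 + r((-4 + 3)**2)) = (44820 - 48076)*(-34589 + (-4 + 3)**2) = -3256*(-34589 + (-1)**2) = -3256*(-34589 + 1) = -3256*(-34588) = 112618528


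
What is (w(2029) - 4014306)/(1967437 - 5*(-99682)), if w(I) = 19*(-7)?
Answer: -4014439/2465847 ≈ -1.6280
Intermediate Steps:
w(I) = -133
(w(2029) - 4014306)/(1967437 - 5*(-99682)) = (-133 - 4014306)/(1967437 - 5*(-99682)) = -4014439/(1967437 + 498410) = -4014439/2465847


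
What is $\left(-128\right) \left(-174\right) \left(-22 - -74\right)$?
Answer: $1158144$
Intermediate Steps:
$\left(-128\right) \left(-174\right) \left(-22 - -74\right) = 22272 \left(-22 + 74\right) = 22272 \cdot 52 = 1158144$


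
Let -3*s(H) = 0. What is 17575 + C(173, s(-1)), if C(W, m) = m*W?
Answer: 17575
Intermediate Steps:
s(H) = 0 (s(H) = -⅓*0 = 0)
C(W, m) = W*m
17575 + C(173, s(-1)) = 17575 + 173*0 = 17575 + 0 = 17575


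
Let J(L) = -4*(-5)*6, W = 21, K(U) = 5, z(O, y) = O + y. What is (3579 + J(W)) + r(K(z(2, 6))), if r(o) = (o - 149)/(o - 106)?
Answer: 373743/101 ≈ 3700.4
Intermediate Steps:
J(L) = 120 (J(L) = 20*6 = 120)
r(o) = (-149 + o)/(-106 + o)
(3579 + J(W)) + r(K(z(2, 6))) = (3579 + 120) + (-149 + 5)/(-106 + 5) = 3699 - 144/(-101) = 3699 - 1/101*(-144) = 3699 + 144/101 = 373743/101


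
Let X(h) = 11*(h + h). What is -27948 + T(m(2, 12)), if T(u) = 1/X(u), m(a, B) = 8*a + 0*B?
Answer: -9837695/352 ≈ -27948.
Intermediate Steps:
X(h) = 22*h (X(h) = 11*(2*h) = 22*h)
m(a, B) = 8*a (m(a, B) = 8*a + 0 = 8*a)
T(u) = 1/(22*u)
-27948 + T(m(2, 12)) = -27948 + 1/(22*((8*2))) = -27948 + (1/22)/16 = -27948 + (1/22)*(1/16) = -27948 + 1/352 = -9837695/352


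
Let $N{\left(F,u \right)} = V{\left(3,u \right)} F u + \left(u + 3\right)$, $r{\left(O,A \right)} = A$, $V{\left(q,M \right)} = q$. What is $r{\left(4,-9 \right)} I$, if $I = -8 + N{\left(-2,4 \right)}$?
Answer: $225$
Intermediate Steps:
$N{\left(F,u \right)} = 3 + u + 3 F u$ ($N{\left(F,u \right)} = 3 F u + \left(u + 3\right) = 3 F u + \left(3 + u\right) = 3 + u + 3 F u$)
$I = -25$ ($I = -8 + \left(3 + 4 + 3 \left(-2\right) 4\right) = -8 + \left(3 + 4 - 24\right) = -8 - 17 = -25$)
$r{\left(4,-9 \right)} I = \left(-9\right) \left(-25\right) = 225$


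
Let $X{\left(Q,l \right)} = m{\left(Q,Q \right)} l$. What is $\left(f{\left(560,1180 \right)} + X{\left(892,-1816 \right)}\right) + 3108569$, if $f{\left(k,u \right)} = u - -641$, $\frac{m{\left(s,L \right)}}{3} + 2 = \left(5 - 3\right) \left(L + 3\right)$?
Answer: $-6630634$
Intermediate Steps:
$m{\left(s,L \right)} = 12 + 6 L$ ($m{\left(s,L \right)} = -6 + 3 \left(5 - 3\right) \left(L + 3\right) = -6 + 3 \cdot 2 \left(3 + L\right) = -6 + 3 \left(6 + 2 L\right) = -6 + \left(18 + 6 L\right) = 12 + 6 L$)
$X{\left(Q,l \right)} = l \left(12 + 6 Q\right)$ ($X{\left(Q,l \right)} = \left(12 + 6 Q\right) l = l \left(12 + 6 Q\right)$)
$f{\left(k,u \right)} = 641 + u$ ($f{\left(k,u \right)} = u + 641 = 641 + u$)
$\left(f{\left(560,1180 \right)} + X{\left(892,-1816 \right)}\right) + 3108569 = \left(\left(641 + 1180\right) + 6 \left(-1816\right) \left(2 + 892\right)\right) + 3108569 = \left(1821 + 6 \left(-1816\right) 894\right) + 3108569 = \left(1821 - 9741024\right) + 3108569 = -9739203 + 3108569 = -6630634$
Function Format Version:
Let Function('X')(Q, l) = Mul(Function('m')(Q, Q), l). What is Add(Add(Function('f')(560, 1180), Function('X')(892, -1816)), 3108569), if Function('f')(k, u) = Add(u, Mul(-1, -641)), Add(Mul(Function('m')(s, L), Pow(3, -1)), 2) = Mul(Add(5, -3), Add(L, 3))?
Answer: -6630634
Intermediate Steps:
Function('m')(s, L) = Add(12, Mul(6, L)) (Function('m')(s, L) = Add(-6, Mul(3, Mul(Add(5, -3), Add(L, 3)))) = Add(-6, Mul(3, Mul(2, Add(3, L)))) = Add(-6, Mul(3, Add(6, Mul(2, L)))) = Add(-6, Add(18, Mul(6, L))) = Add(12, Mul(6, L)))
Function('X')(Q, l) = Mul(l, Add(12, Mul(6, Q))) (Function('X')(Q, l) = Mul(Add(12, Mul(6, Q)), l) = Mul(l, Add(12, Mul(6, Q))))
Function('f')(k, u) = Add(641, u) (Function('f')(k, u) = Add(u, 641) = Add(641, u))
Add(Add(Function('f')(560, 1180), Function('X')(892, -1816)), 3108569) = Add(Add(Add(641, 1180), Mul(6, -1816, Add(2, 892))), 3108569) = Add(Add(1821, Mul(6, -1816, 894)), 3108569) = Add(Add(1821, -9741024), 3108569) = Add(-9739203, 3108569) = -6630634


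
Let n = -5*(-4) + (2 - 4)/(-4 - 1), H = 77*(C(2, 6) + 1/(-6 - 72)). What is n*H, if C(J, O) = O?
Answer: 611303/65 ≈ 9404.7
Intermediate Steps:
H = 35959/78 (H = 77*(6 + 1/(-6 - 72)) = 77*(6 + 1/(-78)) = 77*(6 - 1/78) = 77*(467/78) = 35959/78 ≈ 461.01)
n = 102/5 (n = 20 - 2/(-5) = 20 - 2*(-1/5) = 20 + 2/5 = 102/5 ≈ 20.400)
n*H = (102/5)*(35959/78) = 611303/65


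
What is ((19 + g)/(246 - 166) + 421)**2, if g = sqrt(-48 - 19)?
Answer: (33699 + I*sqrt(67))**2/6400 ≈ 1.7744e+5 + 86.199*I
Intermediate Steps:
g = I*sqrt(67) (g = sqrt(-67) = I*sqrt(67) ≈ 8.1853*I)
((19 + g)/(246 - 166) + 421)**2 = ((19 + I*sqrt(67))/(246 - 166) + 421)**2 = ((19 + I*sqrt(67))/80 + 421)**2 = ((19 + I*sqrt(67))*(1/80) + 421)**2 = ((19/80 + I*sqrt(67)/80) + 421)**2 = (33699/80 + I*sqrt(67)/80)**2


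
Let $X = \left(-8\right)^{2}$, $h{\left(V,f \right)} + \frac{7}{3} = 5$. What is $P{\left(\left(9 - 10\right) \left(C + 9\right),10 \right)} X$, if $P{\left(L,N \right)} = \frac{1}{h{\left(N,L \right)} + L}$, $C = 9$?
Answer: $- \frac{96}{23} \approx -4.1739$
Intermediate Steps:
$h{\left(V,f \right)} = \frac{8}{3}$ ($h{\left(V,f \right)} = - \frac{7}{3} + 5 = \frac{8}{3}$)
$P{\left(L,N \right)} = \frac{1}{\frac{8}{3} + L}$
$X = 64$
$P{\left(\left(9 - 10\right) \left(C + 9\right),10 \right)} X = \frac{3}{8 + 3 \left(9 - 10\right) \left(9 + 9\right)} 64 = \frac{3}{8 + 3 \left(\left(-1\right) 18\right)} 64 = \frac{3}{8 + 3 \left(-18\right)} 64 = \frac{3}{8 - 54} \cdot 64 = \frac{3}{-46} \cdot 64 = 3 \left(- \frac{1}{46}\right) 64 = \left(- \frac{3}{46}\right) 64 = - \frac{96}{23}$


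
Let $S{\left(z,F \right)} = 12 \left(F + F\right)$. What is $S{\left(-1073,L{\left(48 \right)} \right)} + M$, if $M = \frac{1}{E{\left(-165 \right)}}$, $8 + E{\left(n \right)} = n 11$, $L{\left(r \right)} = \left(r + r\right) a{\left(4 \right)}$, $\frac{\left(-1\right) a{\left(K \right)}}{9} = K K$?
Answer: $- \frac{604827649}{1823} \approx -3.3178 \cdot 10^{5}$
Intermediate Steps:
$a{\left(K \right)} = - 9 K^{2}$ ($a{\left(K \right)} = - 9 K K = - 9 K^{2}$)
$L{\left(r \right)} = - 288 r$ ($L{\left(r \right)} = \left(r + r\right) \left(- 9 \cdot 4^{2}\right) = 2 r \left(\left(-9\right) 16\right) = 2 r \left(-144\right) = - 288 r$)
$E{\left(n \right)} = -8 + 11 n$ ($E{\left(n \right)} = -8 + n 11 = -8 + 11 n$)
$S{\left(z,F \right)} = 24 F$ ($S{\left(z,F \right)} = 12 \cdot 2 F = 24 F$)
$M = - \frac{1}{1823}$ ($M = \frac{1}{-8 + 11 \left(-165\right)} = \frac{1}{-8 - 1815} = \frac{1}{-1823} = - \frac{1}{1823} \approx -0.00054855$)
$S{\left(-1073,L{\left(48 \right)} \right)} + M = 24 \left(\left(-288\right) 48\right) - \frac{1}{1823} = 24 \left(-13824\right) - \frac{1}{1823} = -331776 - \frac{1}{1823} = - \frac{604827649}{1823}$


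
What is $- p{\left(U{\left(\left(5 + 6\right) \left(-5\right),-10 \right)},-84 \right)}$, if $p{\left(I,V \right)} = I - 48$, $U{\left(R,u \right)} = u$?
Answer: $58$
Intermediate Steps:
$p{\left(I,V \right)} = -48 + I$
$- p{\left(U{\left(\left(5 + 6\right) \left(-5\right),-10 \right)},-84 \right)} = - (-48 - 10) = \left(-1\right) \left(-58\right) = 58$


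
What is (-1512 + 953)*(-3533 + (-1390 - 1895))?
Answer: 3811262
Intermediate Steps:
(-1512 + 953)*(-3533 + (-1390 - 1895)) = -559*(-3533 - 3285) = -559*(-6818) = 3811262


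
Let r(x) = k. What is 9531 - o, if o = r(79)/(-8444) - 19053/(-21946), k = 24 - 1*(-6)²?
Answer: 441511938465/46328006 ≈ 9530.1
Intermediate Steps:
k = -12 (k = 24 - 1*36 = 24 - 36 = -12)
r(x) = -12
o = 40286721/46328006 (o = -12/(-8444) - 19053/(-21946) = -12*(-1/8444) - 19053*(-1/21946) = 3/2111 + 19053/21946 = 40286721/46328006 ≈ 0.86960)
9531 - o = 9531 - 1*40286721/46328006 = 9531 - 40286721/46328006 = 441511938465/46328006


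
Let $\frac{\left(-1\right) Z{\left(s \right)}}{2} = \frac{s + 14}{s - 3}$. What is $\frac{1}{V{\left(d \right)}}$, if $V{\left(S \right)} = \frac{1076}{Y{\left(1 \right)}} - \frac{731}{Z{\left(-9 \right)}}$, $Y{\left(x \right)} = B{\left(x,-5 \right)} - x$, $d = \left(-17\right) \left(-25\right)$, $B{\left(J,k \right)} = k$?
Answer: $- \frac{15}{15848} \approx -0.00094649$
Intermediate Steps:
$Z{\left(s \right)} = - \frac{2 \left(14 + s\right)}{-3 + s}$ ($Z{\left(s \right)} = - 2 \frac{s + 14}{s - 3} = - 2 \frac{14 + s}{-3 + s} = - \frac{2 \left(14 + s\right)}{-3 + s}$)
$d = 425$
$Y{\left(x \right)} = -5 - x$
$V{\left(S \right)} = - \frac{15848}{15}$ ($V{\left(S \right)} = \frac{1076}{-5 - 1} - \frac{731}{2 \frac{1}{-3 - 9} \left(-14 - -9\right)} = \frac{1076}{-5 - 1} - \frac{731}{2 \frac{1}{-12} \left(-14 + 9\right)} = \frac{1076}{-6} - \frac{731}{2 \left(- \frac{1}{12}\right) \left(-5\right)} = 1076 \left(- \frac{1}{6}\right) - \frac{731}{\frac{5}{6}} = - \frac{538}{3} - \frac{4386}{5} = - \frac{15848}{15}$)
$\frac{1}{V{\left(d \right)}} = \frac{1}{- \frac{15848}{15}} = - \frac{15}{15848}$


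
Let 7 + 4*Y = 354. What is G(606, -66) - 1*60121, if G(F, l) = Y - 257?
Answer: -241165/4 ≈ -60291.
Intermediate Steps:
Y = 347/4 (Y = -7/4 + (¼)*354 = -7/4 + 177/2 = 347/4 ≈ 86.750)
G(F, l) = -681/4 (G(F, l) = 347/4 - 257 = -681/4)
G(606, -66) - 1*60121 = -681/4 - 1*60121 = -681/4 - 60121 = -241165/4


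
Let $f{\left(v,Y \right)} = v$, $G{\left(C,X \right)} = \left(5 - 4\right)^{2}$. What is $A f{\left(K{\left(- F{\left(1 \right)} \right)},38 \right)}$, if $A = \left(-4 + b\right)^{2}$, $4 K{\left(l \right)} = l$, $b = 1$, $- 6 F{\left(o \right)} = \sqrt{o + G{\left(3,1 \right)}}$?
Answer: $\frac{3 \sqrt{2}}{8} \approx 0.53033$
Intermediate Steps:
$G{\left(C,X \right)} = 1$ ($G{\left(C,X \right)} = 1^{2} = 1$)
$F{\left(o \right)} = - \frac{\sqrt{1 + o}}{6}$ ($F{\left(o \right)} = - \frac{\sqrt{o + 1}}{6} = - \frac{\sqrt{1 + o}}{6}$)
$K{\left(l \right)} = \frac{l}{4}$
$A = 9$ ($A = \left(-4 + 1\right)^{2} = \left(-3\right)^{2} = 9$)
$A f{\left(K{\left(- F{\left(1 \right)} \right)},38 \right)} = 9 \frac{\left(-1\right) \left(- \frac{\sqrt{1 + 1}}{6}\right)}{4} = 9 \frac{\left(-1\right) \left(- \frac{\sqrt{2}}{6}\right)}{4} = 9 \frac{\frac{1}{6} \sqrt{2}}{4} = 9 \frac{\sqrt{2}}{24} = \frac{3 \sqrt{2}}{8}$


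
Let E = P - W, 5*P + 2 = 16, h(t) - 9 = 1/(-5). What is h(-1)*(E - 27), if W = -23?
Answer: -264/25 ≈ -10.560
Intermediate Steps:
h(t) = 44/5 (h(t) = 9 + 1/(-5) = 9 - ⅕ = 44/5)
P = 14/5 (P = -⅖ + (⅕)*16 = -⅖ + 16/5 = 14/5 ≈ 2.8000)
E = 129/5 (E = 14/5 - 1*(-23) = 14/5 + 23 = 129/5 ≈ 25.800)
h(-1)*(E - 27) = 44*(129/5 - 27)/5 = (44/5)*(-6/5) = -264/25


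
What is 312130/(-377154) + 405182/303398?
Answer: 14529098572/28606942323 ≈ 0.50789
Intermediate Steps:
312130/(-377154) + 405182/303398 = 312130*(-1/377154) + 405182*(1/303398) = -156065/188577 + 202591/151699 = 14529098572/28606942323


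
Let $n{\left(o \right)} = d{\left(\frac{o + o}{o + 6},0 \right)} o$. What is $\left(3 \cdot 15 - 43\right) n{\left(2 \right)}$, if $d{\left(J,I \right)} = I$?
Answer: $0$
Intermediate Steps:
$n{\left(o \right)} = 0$ ($n{\left(o \right)} = 0 o = 0$)
$\left(3 \cdot 15 - 43\right) n{\left(2 \right)} = \left(3 \cdot 15 - 43\right) 0 = \left(45 - 43\right) 0 = 2 \cdot 0 = 0$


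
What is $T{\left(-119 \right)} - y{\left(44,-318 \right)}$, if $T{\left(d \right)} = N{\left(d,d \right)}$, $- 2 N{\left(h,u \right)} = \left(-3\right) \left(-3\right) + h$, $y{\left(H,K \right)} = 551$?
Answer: $-496$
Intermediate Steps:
$N{\left(h,u \right)} = - \frac{9}{2} - \frac{h}{2}$ ($N{\left(h,u \right)} = - \frac{\left(-3\right) \left(-3\right) + h}{2} = - \frac{9 + h}{2} = - \frac{9}{2} - \frac{h}{2}$)
$T{\left(d \right)} = - \frac{9}{2} - \frac{d}{2}$
$T{\left(-119 \right)} - y{\left(44,-318 \right)} = \left(- \frac{9}{2} - - \frac{119}{2}\right) - 551 = \left(- \frac{9}{2} + \frac{119}{2}\right) - 551 = 55 - 551 = -496$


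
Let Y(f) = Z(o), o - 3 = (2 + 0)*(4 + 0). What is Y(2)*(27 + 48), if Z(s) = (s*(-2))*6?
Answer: -9900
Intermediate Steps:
o = 11 (o = 3 + (2 + 0)*(4 + 0) = 3 + 2*4 = 3 + 8 = 11)
Z(s) = -12*s (Z(s) = -2*s*6 = -12*s)
Y(f) = -132 (Y(f) = -12*11 = -132)
Y(2)*(27 + 48) = -132*(27 + 48) = -132*75 = -9900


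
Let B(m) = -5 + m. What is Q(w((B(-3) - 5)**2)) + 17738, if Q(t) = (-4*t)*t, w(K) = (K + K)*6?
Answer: -16433398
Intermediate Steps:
w(K) = 12*K (w(K) = (2*K)*6 = 12*K)
Q(t) = -4*t**2
Q(w((B(-3) - 5)**2)) + 17738 = -4*144*((-5 - 3) - 5)**4 + 17738 = -4*144*(-8 - 5)**4 + 17738 = -4*(12*(-13)**2)**2 + 17738 = -4*(12*169)**2 + 17738 = -4*2028**2 + 17738 = -4*4112784 + 17738 = -16451136 + 17738 = -16433398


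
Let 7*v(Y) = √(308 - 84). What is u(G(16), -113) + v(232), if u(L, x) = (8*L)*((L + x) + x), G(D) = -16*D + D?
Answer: 894720 + 4*√14/7 ≈ 8.9472e+5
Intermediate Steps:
G(D) = -15*D
u(L, x) = 8*L*(L + 2*x) (u(L, x) = (8*L)*(L + 2*x) = 8*L*(L + 2*x))
v(Y) = 4*√14/7 (v(Y) = √(308 - 84)/7 = √224/7 = (4*√14)/7 = 4*√14/7)
u(G(16), -113) + v(232) = 8*(-15*16)*(-15*16 + 2*(-113)) + 4*√14/7 = 8*(-240)*(-240 - 226) + 4*√14/7 = 8*(-240)*(-466) + 4*√14/7 = 894720 + 4*√14/7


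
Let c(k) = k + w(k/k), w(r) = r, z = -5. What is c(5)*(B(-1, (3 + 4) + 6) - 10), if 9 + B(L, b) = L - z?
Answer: -90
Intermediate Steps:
B(L, b) = -4 + L (B(L, b) = -9 + (L - 1*(-5)) = -9 + (L + 5) = -9 + (5 + L) = -4 + L)
c(k) = 1 + k (c(k) = k + k/k = k + 1 = 1 + k)
c(5)*(B(-1, (3 + 4) + 6) - 10) = (1 + 5)*((-4 - 1) - 10) = 6*(-5 - 10) = 6*(-15) = -90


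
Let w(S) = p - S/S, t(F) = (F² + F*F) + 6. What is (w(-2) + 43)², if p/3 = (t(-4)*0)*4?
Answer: 1764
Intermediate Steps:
t(F) = 6 + 2*F² (t(F) = (F² + F²) + 6 = 2*F² + 6 = 6 + 2*F²)
p = 0 (p = 3*(((6 + 2*(-4)²)*0)*4) = 3*(((6 + 2*16)*0)*4) = 3*(((6 + 32)*0)*4) = 3*((38*0)*4) = 3*(0*4) = 3*0 = 0)
w(S) = -1 (w(S) = 0 - S/S = 0 - 1*1 = 0 - 1 = -1)
(w(-2) + 43)² = (-1 + 43)² = 42² = 1764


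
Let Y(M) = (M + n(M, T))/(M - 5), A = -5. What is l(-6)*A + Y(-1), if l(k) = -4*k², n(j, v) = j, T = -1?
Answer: 2161/3 ≈ 720.33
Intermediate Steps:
Y(M) = 2*M/(-5 + M) (Y(M) = (M + M)/(M - 5) = (2*M)/(-5 + M) = 2*M/(-5 + M))
l(-6)*A + Y(-1) = -4*(-6)²*(-5) + 2*(-1)/(-5 - 1) = -4*36*(-5) + 2*(-1)/(-6) = -144*(-5) + 2*(-1)*(-⅙) = 720 + ⅓ = 2161/3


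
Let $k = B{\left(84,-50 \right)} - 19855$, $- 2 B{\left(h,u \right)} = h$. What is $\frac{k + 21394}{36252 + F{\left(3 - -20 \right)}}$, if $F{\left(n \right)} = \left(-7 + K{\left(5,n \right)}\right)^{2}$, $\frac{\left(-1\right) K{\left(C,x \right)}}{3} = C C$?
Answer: $\frac{1497}{42976} \approx 0.034833$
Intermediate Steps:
$K{\left(C,x \right)} = - 3 C^{2}$ ($K{\left(C,x \right)} = - 3 C C = - 3 C^{2}$)
$B{\left(h,u \right)} = - \frac{h}{2}$
$k = -19897$ ($k = \left(- \frac{1}{2}\right) 84 - 19855 = -42 - 19855 = -19897$)
$F{\left(n \right)} = 6724$ ($F{\left(n \right)} = \left(-7 - 3 \cdot 5^{2}\right)^{2} = \left(-7 - 75\right)^{2} = \left(-82\right)^{2} = 6724$)
$\frac{k + 21394}{36252 + F{\left(3 - -20 \right)}} = \frac{-19897 + 21394}{36252 + 6724} = \frac{1497}{42976}$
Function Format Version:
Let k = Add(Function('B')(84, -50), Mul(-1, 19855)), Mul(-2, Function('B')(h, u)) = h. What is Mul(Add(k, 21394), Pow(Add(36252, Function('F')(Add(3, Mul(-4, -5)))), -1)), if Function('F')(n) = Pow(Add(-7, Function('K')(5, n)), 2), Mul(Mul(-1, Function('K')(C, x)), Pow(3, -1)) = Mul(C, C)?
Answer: Rational(1497, 42976) ≈ 0.034833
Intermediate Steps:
Function('K')(C, x) = Mul(-3, Pow(C, 2)) (Function('K')(C, x) = Mul(-3, Mul(C, C)) = Mul(-3, Pow(C, 2)))
Function('B')(h, u) = Mul(Rational(-1, 2), h)
k = -19897 (k = Add(Mul(Rational(-1, 2), 84), Mul(-1, 19855)) = Add(-42, -19855) = -19897)
Function('F')(n) = 6724 (Function('F')(n) = Pow(Add(-7, Mul(-3, Pow(5, 2))), 2) = Pow(Add(-7, Mul(-3, 25)), 2) = Pow(Add(-7, -75), 2) = Pow(-82, 2) = 6724)
Mul(Add(k, 21394), Pow(Add(36252, Function('F')(Add(3, Mul(-4, -5)))), -1)) = Mul(Add(-19897, 21394), Pow(Add(36252, 6724), -1)) = Mul(1497, Pow(42976, -1)) = Mul(1497, Rational(1, 42976)) = Rational(1497, 42976)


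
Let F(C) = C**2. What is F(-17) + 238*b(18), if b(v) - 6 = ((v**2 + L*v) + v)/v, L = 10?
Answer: 8619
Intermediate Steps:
b(v) = 6 + (v**2 + 11*v)/v (b(v) = 6 + ((v**2 + 10*v) + v)/v = 6 + (v**2 + 11*v)/v)
F(-17) + 238*b(18) = (-17)**2 + 238*(17 + 18) = 289 + 238*35 = 289 + 8330 = 8619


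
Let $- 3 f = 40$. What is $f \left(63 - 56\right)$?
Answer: $- \frac{280}{3} \approx -93.333$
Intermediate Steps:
$f = - \frac{40}{3}$ ($f = \left(- \frac{1}{3}\right) 40 = - \frac{40}{3} \approx -13.333$)
$f \left(63 - 56\right) = - \frac{40 \left(63 - 56\right)}{3} = \left(- \frac{40}{3}\right) 7 = - \frac{280}{3}$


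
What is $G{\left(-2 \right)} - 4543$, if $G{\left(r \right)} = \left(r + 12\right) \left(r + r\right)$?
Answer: $-4583$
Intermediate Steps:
$G{\left(r \right)} = 2 r \left(12 + r\right)$ ($G{\left(r \right)} = \left(12 + r\right) 2 r = 2 r \left(12 + r\right)$)
$G{\left(-2 \right)} - 4543 = 2 \left(-2\right) \left(12 - 2\right) - 4543 = 2 \left(-2\right) 10 - 4543 = -40 - 4543 = -4583$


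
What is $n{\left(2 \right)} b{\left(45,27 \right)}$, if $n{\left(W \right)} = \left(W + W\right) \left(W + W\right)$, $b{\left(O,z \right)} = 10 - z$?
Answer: $-272$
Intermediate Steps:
$n{\left(W \right)} = 4 W^{2}$ ($n{\left(W \right)} = 2 W 2 W = 4 W^{2}$)
$n{\left(2 \right)} b{\left(45,27 \right)} = 4 \cdot 2^{2} \left(10 - 27\right) = 4 \cdot 4 \left(10 - 27\right) = 16 \left(-17\right) = -272$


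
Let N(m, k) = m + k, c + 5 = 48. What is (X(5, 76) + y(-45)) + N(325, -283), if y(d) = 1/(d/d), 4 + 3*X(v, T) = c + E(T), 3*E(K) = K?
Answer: 580/9 ≈ 64.444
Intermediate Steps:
E(K) = K/3
c = 43 (c = -5 + 48 = 43)
X(v, T) = 13 + T/9 (X(v, T) = -4/3 + (43 + T/3)/3 = -4/3 + (43/3 + T/9) = 13 + T/9)
y(d) = 1 (y(d) = 1/1 = 1)
N(m, k) = k + m
(X(5, 76) + y(-45)) + N(325, -283) = ((13 + (⅑)*76) + 1) + (-283 + 325) = ((13 + 76/9) + 1) + 42 = (193/9 + 1) + 42 = 202/9 + 42 = 580/9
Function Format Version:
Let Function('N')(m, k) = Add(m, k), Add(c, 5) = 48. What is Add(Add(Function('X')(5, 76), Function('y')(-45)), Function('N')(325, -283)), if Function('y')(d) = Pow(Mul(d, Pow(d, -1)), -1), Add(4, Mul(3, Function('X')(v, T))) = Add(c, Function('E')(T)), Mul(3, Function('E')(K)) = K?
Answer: Rational(580, 9) ≈ 64.444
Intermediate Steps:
Function('E')(K) = Mul(Rational(1, 3), K)
c = 43 (c = Add(-5, 48) = 43)
Function('X')(v, T) = Add(13, Mul(Rational(1, 9), T)) (Function('X')(v, T) = Add(Rational(-4, 3), Mul(Rational(1, 3), Add(43, Mul(Rational(1, 3), T)))) = Add(Rational(-4, 3), Add(Rational(43, 3), Mul(Rational(1, 9), T))) = Add(13, Mul(Rational(1, 9), T)))
Function('y')(d) = 1 (Function('y')(d) = Pow(1, -1) = 1)
Function('N')(m, k) = Add(k, m)
Add(Add(Function('X')(5, 76), Function('y')(-45)), Function('N')(325, -283)) = Add(Add(Add(13, Mul(Rational(1, 9), 76)), 1), Add(-283, 325)) = Add(Add(Add(13, Rational(76, 9)), 1), 42) = Add(Add(Rational(193, 9), 1), 42) = Add(Rational(202, 9), 42) = Rational(580, 9)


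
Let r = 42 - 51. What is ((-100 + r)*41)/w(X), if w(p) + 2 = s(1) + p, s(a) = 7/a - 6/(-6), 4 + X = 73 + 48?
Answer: -109/3 ≈ -36.333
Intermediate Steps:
r = -9
X = 117 (X = -4 + (73 + 48) = -4 + 121 = 117)
s(a) = 1 + 7/a (s(a) = 7/a - 6*(-⅙) = 7/a + 1 = 1 + 7/a)
w(p) = 6 + p (w(p) = -2 + ((7 + 1)/1 + p) = -2 + (1*8 + p) = -2 + (8 + p) = 6 + p)
((-100 + r)*41)/w(X) = ((-100 - 9)*41)/(6 + 117) = -109*41/123 = -4469*1/123 = -109/3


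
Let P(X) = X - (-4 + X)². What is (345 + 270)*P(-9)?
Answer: -109470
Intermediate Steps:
(345 + 270)*P(-9) = (345 + 270)*(-9 - (-4 - 9)²) = 615*(-9 - 1*(-13)²) = 615*(-9 - 1*169) = 615*(-9 - 169) = 615*(-178) = -109470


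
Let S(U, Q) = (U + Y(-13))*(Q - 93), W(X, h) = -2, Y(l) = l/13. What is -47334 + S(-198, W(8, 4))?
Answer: -28429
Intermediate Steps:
Y(l) = l/13 (Y(l) = l*(1/13) = l/13)
S(U, Q) = (-1 + U)*(-93 + Q) (S(U, Q) = (U + (1/13)*(-13))*(Q - 93) = (U - 1)*(-93 + Q) = (-1 + U)*(-93 + Q))
-47334 + S(-198, W(8, 4)) = -47334 + (93 - 1*(-2) - 93*(-198) - 2*(-198)) = -47334 + (93 + 2 + 18414 + 396) = -47334 + 18905 = -28429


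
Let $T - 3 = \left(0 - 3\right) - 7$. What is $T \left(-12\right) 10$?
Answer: $840$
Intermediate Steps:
$T = -7$ ($T = 3 + \left(\left(0 - 3\right) - 7\right) = 3 - 10 = -7$)
$T \left(-12\right) 10 = \left(-7\right) \left(-12\right) 10 = 84 \cdot 10 = 840$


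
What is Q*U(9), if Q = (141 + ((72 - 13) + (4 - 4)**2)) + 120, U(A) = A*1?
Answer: 2880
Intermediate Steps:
U(A) = A
Q = 320 (Q = (141 + (59 + 0**2)) + 120 = (141 + (59 + 0)) + 120 = (141 + 59) + 120 = 200 + 120 = 320)
Q*U(9) = 320*9 = 2880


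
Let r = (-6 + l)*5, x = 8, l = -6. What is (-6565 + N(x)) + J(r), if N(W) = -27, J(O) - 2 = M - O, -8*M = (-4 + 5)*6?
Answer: -26123/4 ≈ -6530.8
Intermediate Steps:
M = -¾ (M = -(-4 + 5)*6/8 = -6/8 = -⅛*6 = -¾ ≈ -0.75000)
r = -60 (r = (-6 - 6)*5 = -12*5 = -60)
J(O) = 5/4 - O (J(O) = 2 + (-¾ - O) = 5/4 - O)
(-6565 + N(x)) + J(r) = (-6565 - 27) + (5/4 - 1*(-60)) = -6592 + (5/4 + 60) = -6592 + 245/4 = -26123/4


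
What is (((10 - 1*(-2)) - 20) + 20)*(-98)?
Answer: -1176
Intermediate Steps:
(((10 - 1*(-2)) - 20) + 20)*(-98) = (((10 + 2) - 20) + 20)*(-98) = ((12 - 20) + 20)*(-98) = (-8 + 20)*(-98) = 12*(-98) = -1176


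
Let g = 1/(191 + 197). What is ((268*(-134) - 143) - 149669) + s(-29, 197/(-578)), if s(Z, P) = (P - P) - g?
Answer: -72060913/388 ≈ -1.8572e+5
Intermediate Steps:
g = 1/388 ≈ 0.0025773
s(Z, P) = -1/388 (s(Z, P) = (P - P) - 1*1/388 = 0 - 1/388 = -1/388)
((268*(-134) - 143) - 149669) + s(-29, 197/(-578)) = ((268*(-134) - 143) - 149669) - 1/388 = ((-35912 - 143) - 149669) - 1/388 = (-36055 - 149669) - 1/388 = -185724 - 1/388 = -72060913/388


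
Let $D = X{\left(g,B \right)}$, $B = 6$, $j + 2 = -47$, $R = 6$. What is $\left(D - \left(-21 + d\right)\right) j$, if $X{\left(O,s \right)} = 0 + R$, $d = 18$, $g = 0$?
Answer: $-441$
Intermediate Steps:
$j = -49$ ($j = -2 - 47 = -49$)
$X{\left(O,s \right)} = 6$ ($X{\left(O,s \right)} = 0 + 6 = 6$)
$D = 6$
$\left(D - \left(-21 + d\right)\right) j = \left(6 + \left(21 - 18\right)\right) \left(-49\right) = \left(6 + 3\right) \left(-49\right) = 9 \left(-49\right) = -441$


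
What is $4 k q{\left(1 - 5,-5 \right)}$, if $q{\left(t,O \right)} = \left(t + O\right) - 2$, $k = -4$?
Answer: $176$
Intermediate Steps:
$q{\left(t,O \right)} = -2 + O + t$ ($q{\left(t,O \right)} = \left(O + t\right) - 2 = -2 + O + t$)
$4 k q{\left(1 - 5,-5 \right)} = 4 \left(-4\right) \left(-2 - 5 + \left(1 - 5\right)\right) = - 16 \left(-2 - 5 - 4\right) = \left(-16\right) \left(-11\right) = 176$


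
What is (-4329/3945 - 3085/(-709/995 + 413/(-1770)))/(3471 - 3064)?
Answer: 24210798129/3022302635 ≈ 8.0107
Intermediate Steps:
(-4329/3945 - 3085/(-709/995 + 413/(-1770)))/(3471 - 3064) = (-4329*1/3945 - 3085/(-709*1/995 + 413*(-1/1770)))/407 = (-1443/1315 - 3085/(-709/995 - 7/30))*(1/407) = (-1443/1315 - 3085/(-5647/5970))*(1/407) = (-1443/1315 - 3085*(-5970/5647))*(1/407) = (-1443/1315 + 18417450/5647)*(1/407) = (24210798129/7425805)*(1/407) = 24210798129/3022302635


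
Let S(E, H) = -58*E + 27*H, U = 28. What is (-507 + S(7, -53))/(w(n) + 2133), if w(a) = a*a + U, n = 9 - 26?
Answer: -1172/1225 ≈ -0.95673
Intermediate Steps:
n = -17
w(a) = 28 + a² (w(a) = a*a + 28 = a² + 28 = 28 + a²)
(-507 + S(7, -53))/(w(n) + 2133) = (-507 + (-58*7 + 27*(-53)))/((28 + (-17)²) + 2133) = (-507 + (-406 - 1431))/((28 + 289) + 2133) = (-507 - 1837)/(317 + 2133) = -2344/2450 = -2344*1/2450 = -1172/1225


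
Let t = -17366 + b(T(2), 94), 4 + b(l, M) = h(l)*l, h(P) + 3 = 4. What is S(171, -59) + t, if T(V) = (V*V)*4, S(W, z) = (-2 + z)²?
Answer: -13633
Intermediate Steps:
h(P) = 1 (h(P) = -3 + 4 = 1)
T(V) = 4*V² (T(V) = V²*4 = 4*V²)
b(l, M) = -4 + l (b(l, M) = -4 + 1*l = -4 + l)
t = -17354 (t = -17366 + (-4 + 4*2²) = -17366 + (-4 + 4*4) = -17366 + (-4 + 16) = -17366 + 12 = -17354)
S(171, -59) + t = (-2 - 59)² - 17354 = (-61)² - 17354 = 3721 - 17354 = -13633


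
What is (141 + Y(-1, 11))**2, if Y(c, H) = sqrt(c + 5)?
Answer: 20449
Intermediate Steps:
Y(c, H) = sqrt(5 + c)
(141 + Y(-1, 11))**2 = (141 + sqrt(5 - 1))**2 = (141 + sqrt(4))**2 = (141 + 2)**2 = 143**2 = 20449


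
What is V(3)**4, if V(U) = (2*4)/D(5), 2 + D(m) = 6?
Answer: 16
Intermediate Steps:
D(m) = 4 (D(m) = -2 + 6 = 4)
V(U) = 2 (V(U) = (2*4)/4 = 8*(1/4) = 2)
V(3)**4 = 2**4 = 16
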